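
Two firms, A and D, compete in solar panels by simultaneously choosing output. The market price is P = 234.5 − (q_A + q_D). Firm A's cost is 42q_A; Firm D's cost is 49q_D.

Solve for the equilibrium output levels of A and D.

66.5, 59.5

Firm A's profit: π = q_A(234.5 − (q_A + q_D)) − 42q_A.
∂π/∂q_A = 192.5 − 2q_A − q_D = 0, so q_A = 96.25 − 0.5q_D.
By the same steps for D: q_D = 92.75 − 0.5q_A.
Solving the two reaction functions simultaneously: (1 − (−0.5)(−0.5))q_A = 96.25 − 0.5·92.75, so 0.75q_A = 49.875 and q_A = 66.5.
Then q_D = 92.75 − 0.5·66.5 = 59.5.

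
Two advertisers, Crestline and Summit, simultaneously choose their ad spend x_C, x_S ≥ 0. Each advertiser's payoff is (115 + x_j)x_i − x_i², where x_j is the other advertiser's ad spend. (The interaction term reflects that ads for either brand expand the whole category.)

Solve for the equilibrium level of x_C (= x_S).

Crestline's payoff is (115 + x_S)x_C − x_C².
∂π/∂x_C = 115 + x_S − 2x_C = 0, so x_C = 57.5 + 0.5x_S.
By symmetry x_S = x_C; substituting into the reaction function, 0.5x_C = 57.5 and x_C = 115.

115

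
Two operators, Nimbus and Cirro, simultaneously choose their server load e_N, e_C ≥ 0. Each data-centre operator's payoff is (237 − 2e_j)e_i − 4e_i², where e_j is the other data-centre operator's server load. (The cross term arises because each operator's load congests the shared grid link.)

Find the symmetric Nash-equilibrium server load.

Nimbus's payoff is (237 − 2e_C)e_N − 4e_N².
∂π/∂e_N = 237 − 2e_C − 8e_N = 0, so e_N = 29.625 − 0.25e_C.
By symmetry e_C = e_N; substituting into the reaction function, 1.25e_N = 29.625 and e_N = 23.7.

23.7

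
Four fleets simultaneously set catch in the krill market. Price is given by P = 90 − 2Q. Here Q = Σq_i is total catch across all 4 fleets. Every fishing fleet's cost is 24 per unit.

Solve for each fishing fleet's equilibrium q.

6.6

A representative fishing fleet's profit is π_i = q_i(90 − 2Q) − 24q_i, with Q = q_i + Σ_{j≠i} q_j.
First-order condition: 66 − 4q_i − 2Σ_{j≠i} q_j = 0.
In a symmetric equilibrium every fishing fleet chooses the same q, so Σ_{j≠i} q_j = 3q. The condition becomes 66 − 10q = 0, giving q = 66/10 = 6.6.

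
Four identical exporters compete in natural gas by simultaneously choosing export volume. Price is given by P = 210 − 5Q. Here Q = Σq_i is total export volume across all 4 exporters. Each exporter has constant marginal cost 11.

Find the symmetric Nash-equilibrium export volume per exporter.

A representative exporter's profit is π_i = q_i(210 − 5Q) − 11q_i, with Q = q_i + Σ_{j≠i} q_j.
First-order condition: 199 − 10q_i − 5Σ_{j≠i} q_j = 0.
In a symmetric equilibrium every exporter chooses the same q, so Σ_{j≠i} q_j = 3q. The condition becomes 199 − 25q = 0, giving q = 199/25 = 7.96.

7.96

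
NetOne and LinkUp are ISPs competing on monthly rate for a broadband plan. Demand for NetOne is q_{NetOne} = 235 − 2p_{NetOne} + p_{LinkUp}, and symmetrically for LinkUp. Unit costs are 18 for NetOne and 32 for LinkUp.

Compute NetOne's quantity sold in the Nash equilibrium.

NetOne's profit: π = (p_{NetOne} − 18)(235 − 2p_{NetOne} + p_{LinkUp}).
∂π/∂p_{NetOne} = 271 − 4p_{NetOne} + p_{LinkUp} = 0 ⇒ p_{NetOne} = 67.75 + 0.25p_{LinkUp}.
Similarly p_{LinkUp} = 74.75 + 0.25p_{NetOne}.
Plugging p_{LinkUp} into NetOne's best response: p_{NetOne} = 67.75 + 0.25(74.75 + 0.25p_{NetOne}) ⇒ 0.9375p_{NetOne} = 86.4375, so p_{NetOne} = 92.2.
Then p_{LinkUp} = 74.75 + 0.25·92.2 = 97.8.
q_{NetOne} = 235 − 2·92.2 + 97.8 = 148.4.

148.4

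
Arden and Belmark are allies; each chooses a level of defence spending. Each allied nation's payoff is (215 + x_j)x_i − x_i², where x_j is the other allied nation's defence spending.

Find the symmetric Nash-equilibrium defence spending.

215

Arden's payoff is (215 + x_B)x_A − x_A².
∂π/∂x_A = 215 + x_B − 2x_A = 0, so x_A = 107.5 + 0.5x_B.
By symmetry x_B = x_A; substituting into the reaction function, 0.5x_A = 107.5 and x_A = 215.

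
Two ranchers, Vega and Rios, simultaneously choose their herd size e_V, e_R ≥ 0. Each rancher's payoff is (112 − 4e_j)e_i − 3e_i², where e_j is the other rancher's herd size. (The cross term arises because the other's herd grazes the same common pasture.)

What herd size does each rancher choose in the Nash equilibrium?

11.2

Vega's payoff is (112 − 4e_R)e_V − 3e_V².
∂π/∂e_V = 112 − 4e_R − 6e_V = 0, so e_V = 56/3 − (2/3)e_R.
Setting e_V = e_R in the reaction function: e_V = 56/3 − (2/3)e_V, so e_V = (56/3) / (5/3) = 11.2.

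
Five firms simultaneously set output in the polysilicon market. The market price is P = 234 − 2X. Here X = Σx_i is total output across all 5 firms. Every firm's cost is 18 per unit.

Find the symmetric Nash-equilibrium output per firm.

18

A representative firm's profit is π_i = x_i(234 − 2X) − 18x_i, with X = x_i + Σ_{j≠i} x_j.
First-order condition: 216 − 4x_i − 2Σ_{j≠i} x_j = 0.
In a symmetric equilibrium every firm chooses the same x, so Σ_{j≠i} x_j = 4x. The condition becomes 216 − 12x = 0, giving x = 216/12 = 18.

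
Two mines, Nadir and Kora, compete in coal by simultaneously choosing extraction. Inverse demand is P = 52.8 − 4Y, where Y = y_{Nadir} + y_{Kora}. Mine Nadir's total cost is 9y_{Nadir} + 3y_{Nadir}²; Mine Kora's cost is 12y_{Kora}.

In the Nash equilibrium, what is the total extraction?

6.075

Mine Nadir's profit: π = y_{Nadir}(52.8 − 4(y_{Nadir} + y_{Kora})) − 9y_{Nadir} − 3y_{Nadir}².
∂π/∂y_{Nadir} = 43.8 − 14y_{Nadir} − 4y_{Kora} = 0, so y_{Nadir} = 219/70 − (2/7)y_{Kora}.
For Kora: ∂π/∂y_{Kora} = 40.8 − 8y_{Kora} − 4y_{Nadir} = 0 ⇒ y_{Kora} = 5.1 − 0.5y_{Nadir}.
Solving the two reaction functions simultaneously: (1 − (−2/7)(−0.5))y_{Nadir} = 219/70 − (2/7)·5.1, so (6/7)y_{Nadir} = 117/70 and y_{Nadir} = 1.95.
Then y_{Kora} = 5.1 − 0.5·1.95 = 4.125.
Total extraction: 1.95 + 4.125 = 6.075.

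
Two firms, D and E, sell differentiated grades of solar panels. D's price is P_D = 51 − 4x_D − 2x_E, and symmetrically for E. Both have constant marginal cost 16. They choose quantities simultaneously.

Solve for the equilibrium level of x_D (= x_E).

3.5

Firm D's profit: π = x_D(51 − 4x_D − 2x_E) − 16x_D.
∂π/∂x_D = 35 − 8x_D − 2x_E = 0 ⇒ x_D = 4.375 − 0.25x_E.
Setting x_D = x_E in the reaction function: x_D = 4.375 − 0.25x_D, so x_D = 4.375 / 1.25 = 3.5.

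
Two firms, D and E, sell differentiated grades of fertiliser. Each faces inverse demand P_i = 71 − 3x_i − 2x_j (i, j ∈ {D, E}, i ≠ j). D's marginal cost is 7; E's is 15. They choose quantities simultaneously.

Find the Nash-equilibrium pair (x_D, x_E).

Firm D's profit: π = x_D(71 − 3x_D − 2x_E) − 7x_D.
∂π/∂x_D = 64 − 6x_D − 2x_E = 0 ⇒ x_D = 32/3 − (1/3)x_E.
Similarly x_E = 28/3 − (1/3)x_D.
Substituting the second reaction function into the first: x_D = 32/3 − (1/3)(28/3 − (1/3)x_D), which gives (8/9)x_D = 68/9 ⇒ x_D = 8.5.
Then x_E = 28/3 − (1/3)·8.5 = 6.5.

8.5, 6.5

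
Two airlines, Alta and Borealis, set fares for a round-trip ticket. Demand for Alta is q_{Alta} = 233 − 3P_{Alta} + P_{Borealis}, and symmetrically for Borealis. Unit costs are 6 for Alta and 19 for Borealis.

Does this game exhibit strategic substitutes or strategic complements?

Alta's profit: π = (P_{Alta} − 6)(233 − 3P_{Alta} + P_{Borealis}).
∂π/∂P_{Alta} = 251 − 6P_{Alta} + P_{Borealis} = 0 ⇒ P_{Alta} = 251/6 + (1/6)P_{Borealis}.
The best-response slope dP_{Alta}/dP_{Borealis} = 1/6 > 0: the reaction function is upward-sloping, so the choices are strategic complements.

strategic complements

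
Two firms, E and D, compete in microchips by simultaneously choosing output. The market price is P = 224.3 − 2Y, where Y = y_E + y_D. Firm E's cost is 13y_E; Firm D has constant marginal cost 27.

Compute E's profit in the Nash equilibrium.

Firm E's profit: π = y_E(224.3 − 2(y_E + y_D)) − 13y_E.
∂π/∂y_E = 211.3 − 4y_E − 2y_D = 0, so y_E = 52.825 − 0.5y_D.
By the same steps for D: y_D = 49.325 − 0.5y_E.
Substituting the second reaction function into the first: y_E = 52.825 − 0.5(49.325 − 0.5y_E), which gives 0.75y_E = 28.1625 ⇒ y_E = 37.55.
Then y_D = 49.325 − 0.5·37.55 = 30.55.
Price P = 224.3 − 2·68.1 = 88.1.
E's profit: (88.1 − 13)·37.55 = 2820.005.

2820.005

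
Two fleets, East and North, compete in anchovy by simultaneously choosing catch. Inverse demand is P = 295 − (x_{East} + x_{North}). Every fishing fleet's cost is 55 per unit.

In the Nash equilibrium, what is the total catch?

160

Fishing fleet East's profit: π = x_{East}(295 − (x_{East} + x_{North})) − 55x_{East}.
∂π/∂x_{East} = 240 − 2x_{East} − x_{North} = 0, so x_{East} = 120 − 0.5x_{North}.
By symmetry x_{North} = x_{East}; substituting into the reaction function, 1.5x_{East} = 120 and x_{East} = 80.
Total catch: 80 + 80 = 160.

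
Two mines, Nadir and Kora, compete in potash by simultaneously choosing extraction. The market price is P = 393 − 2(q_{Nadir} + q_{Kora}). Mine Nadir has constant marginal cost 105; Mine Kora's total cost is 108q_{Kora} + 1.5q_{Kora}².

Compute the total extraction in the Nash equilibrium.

83.75

Mine Nadir's profit: π = q_{Nadir}(393 − 2(q_{Nadir} + q_{Kora})) − 105q_{Nadir}.
∂π/∂q_{Nadir} = 288 − 4q_{Nadir} − 2q_{Kora} = 0, so q_{Nadir} = 72 − 0.5q_{Kora}.
For Kora: ∂π/∂q_{Kora} = 285 − 7q_{Kora} − 2q_{Nadir} = 0 ⇒ q_{Kora} = 285/7 − (2/7)q_{Nadir}.
Solving the two reaction functions simultaneously: (1 − (−0.5)(−2/7))q_{Nadir} = 72 − 0.5·(285/7), so (6/7)q_{Nadir} = 723/14 and q_{Nadir} = 60.25.
Then q_{Kora} = 285/7 − (2/7)·60.25 = 23.5.
Total extraction: 60.25 + 23.5 = 83.75.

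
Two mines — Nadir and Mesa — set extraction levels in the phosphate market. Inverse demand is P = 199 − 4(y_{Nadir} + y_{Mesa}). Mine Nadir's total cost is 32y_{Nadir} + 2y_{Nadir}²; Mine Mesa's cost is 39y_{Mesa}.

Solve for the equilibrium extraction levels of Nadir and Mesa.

Mine Nadir's profit: π = y_{Nadir}(199 − 4(y_{Nadir} + y_{Mesa})) − 32y_{Nadir} − 2y_{Nadir}².
∂π/∂y_{Nadir} = 167 − 12y_{Nadir} − 4y_{Mesa} = 0, so y_{Nadir} = 167/12 − (1/3)y_{Mesa}.
For Mesa: ∂π/∂y_{Mesa} = 160 − 8y_{Mesa} − 4y_{Nadir} = 0 ⇒ y_{Mesa} = 20 − 0.5y_{Nadir}.
Solving the two reaction functions simultaneously: (1 − (−1/3)(−0.5))y_{Nadir} = 167/12 − (1/3)·20, so (5/6)y_{Nadir} = 7.25 and y_{Nadir} = 8.7.
Then y_{Mesa} = 20 − 0.5·8.7 = 15.65.

8.7, 15.65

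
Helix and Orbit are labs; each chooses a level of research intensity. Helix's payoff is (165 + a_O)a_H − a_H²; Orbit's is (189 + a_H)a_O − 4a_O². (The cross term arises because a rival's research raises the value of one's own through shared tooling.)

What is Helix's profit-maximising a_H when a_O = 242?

Expanding Helix's payoff: 165a_H + a_Oa_H − a_H².
∂π/∂a_H = 165 + a_O − 2a_H = 0, so a_H = 82.5 + 0.5a_O.
At a_O = 242: a_H = 82.5 + 0.5·242 = 203.5.

203.5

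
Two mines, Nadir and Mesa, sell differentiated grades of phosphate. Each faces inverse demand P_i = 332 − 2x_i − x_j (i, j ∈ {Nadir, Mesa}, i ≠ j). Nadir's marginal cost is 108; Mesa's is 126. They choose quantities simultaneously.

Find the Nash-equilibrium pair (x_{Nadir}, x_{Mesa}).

46, 40

Mine Nadir's profit: π = x_{Nadir}(332 − 2x_{Nadir} − x_{Mesa}) − 108x_{Nadir}.
∂π/∂x_{Nadir} = 224 − 4x_{Nadir} − x_{Mesa} = 0 ⇒ x_{Nadir} = 56 − 0.25x_{Mesa}.
Similarly x_{Mesa} = 51.5 − 0.25x_{Nadir}.
Plugging x_{Mesa} into Nadir's best response: x_{Nadir} = 56 − 0.25(51.5 − 0.25x_{Nadir}) ⇒ 0.9375x_{Nadir} = 43.125, so x_{Nadir} = 46.
Then x_{Mesa} = 51.5 − 0.25·46 = 40.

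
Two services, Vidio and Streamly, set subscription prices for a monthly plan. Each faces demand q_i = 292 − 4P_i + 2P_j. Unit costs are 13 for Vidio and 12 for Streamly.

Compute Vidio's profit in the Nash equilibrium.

Vidio's profit: π = (P_{Vidio} − 13)(292 − 4P_{Vidio} + 2P_{Streamly}).
∂π/∂P_{Vidio} = 344 − 8P_{Vidio} + 2P_{Streamly} = 0 ⇒ P_{Vidio} = 43 + 0.25P_{Streamly}.
Similarly P_{Streamly} = 42.5 + 0.25P_{Vidio}.
Substituting the second reaction function into the first: P_{Vidio} = 43 + 0.25(42.5 + 0.25P_{Vidio}), which gives 0.9375P_{Vidio} = 53.625 ⇒ P_{Vidio} = 57.2.
Then P_{Streamly} = 42.5 + 0.25·57.2 = 56.8.
q_{Vidio} = 292 − 4·57.2 + 2·56.8 = 176.8.
Profit = (57.2 − 13)·176.8 = 7814.56.

7814.56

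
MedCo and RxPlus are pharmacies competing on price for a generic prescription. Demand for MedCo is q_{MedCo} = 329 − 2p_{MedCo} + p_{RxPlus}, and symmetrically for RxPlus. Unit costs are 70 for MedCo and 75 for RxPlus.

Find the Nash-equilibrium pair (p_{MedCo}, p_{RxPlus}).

157, 159

MedCo's profit: π = (p_{MedCo} − 70)(329 − 2p_{MedCo} + p_{RxPlus}).
∂π/∂p_{MedCo} = 469 − 4p_{MedCo} + p_{RxPlus} = 0 ⇒ p_{MedCo} = 117.25 + 0.25p_{RxPlus}.
Similarly p_{RxPlus} = 119.75 + 0.25p_{MedCo}.
Solving the two reaction functions simultaneously: (1 − (0.25)(0.25))p_{MedCo} = 117.25 + 0.25·119.75, so 0.9375p_{MedCo} = 147.1875 and p_{MedCo} = 157.
Then p_{RxPlus} = 119.75 + 0.25·157 = 159.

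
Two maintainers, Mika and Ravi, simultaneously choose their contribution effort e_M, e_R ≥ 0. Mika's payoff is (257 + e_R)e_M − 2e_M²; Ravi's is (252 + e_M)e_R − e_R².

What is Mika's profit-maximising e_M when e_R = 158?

103.75

Expanding Mika's payoff: 257e_M + e_Re_M − 2e_M².
∂π/∂e_M = 257 + e_R − 4e_M = 0, so e_M = 64.25 + 0.25e_R.
At e_R = 158: e_M = 64.25 + 0.25·158 = 103.75.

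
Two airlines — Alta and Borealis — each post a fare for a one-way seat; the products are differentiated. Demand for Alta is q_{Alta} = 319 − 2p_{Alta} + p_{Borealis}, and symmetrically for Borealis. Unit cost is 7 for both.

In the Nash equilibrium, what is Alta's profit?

Alta's profit: π = (p_{Alta} − 7)(319 − 2p_{Alta} + p_{Borealis}).
∂π/∂p_{Alta} = 333 − 4p_{Alta} + p_{Borealis} = 0 ⇒ p_{Alta} = 83.25 + 0.25p_{Borealis}.
Setting p_{Alta} = p_{Borealis} in the reaction function: p_{Alta} = 83.25 + 0.25p_{Alta}, so p_{Alta} = 83.25 / 0.75 = 111.
q_{Alta} = 319 − 2·111 + 111 = 208.
Profit = (111 − 7)·208 = 21632.

21632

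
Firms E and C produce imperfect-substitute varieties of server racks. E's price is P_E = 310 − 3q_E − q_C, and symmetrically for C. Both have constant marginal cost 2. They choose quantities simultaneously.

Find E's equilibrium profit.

Firm E's profit: π = q_E(310 − 3q_E − q_C) − 2q_E.
∂π/∂q_E = 308 − 6q_E − q_C = 0 ⇒ q_E = 154/3 − (1/6)q_C.
Setting q_E = q_C in the reaction function: q_E = 154/3 − (1/6)q_E, so q_E = (154/3) / (7/6) = 44.
P_E = 310 − 3·44 − 44 = 134.
Profit = (134 − 2)·44 = 5808.

5808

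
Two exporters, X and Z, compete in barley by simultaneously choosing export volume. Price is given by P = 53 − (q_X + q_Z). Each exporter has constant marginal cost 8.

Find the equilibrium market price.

Exporter X's profit: π = q_X(53 − (q_X + q_Z)) − 8q_X.
∂π/∂q_X = 45 − 2q_X − q_Z = 0, so q_X = 22.5 − 0.5q_Z.
The game is symmetric, so in equilibrium q_Z = q_X: the reaction function gives 1.5q_X = 22.5, hence q_X = 15.
Equilibrium price: P = 53 − 30 = 23.

23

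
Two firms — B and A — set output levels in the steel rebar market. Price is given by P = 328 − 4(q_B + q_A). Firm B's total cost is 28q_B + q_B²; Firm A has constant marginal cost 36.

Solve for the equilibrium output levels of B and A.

19.25, 26.875

Firm B's profit: π = q_B(328 − 4(q_B + q_A)) − 28q_B − q_B².
∂π/∂q_B = 300 − 10q_B − 4q_A = 0, so q_B = 30 − 0.4q_A.
For A: ∂π/∂q_A = 292 − 8q_A − 4q_B = 0 ⇒ q_A = 36.5 − 0.5q_B.
Solving the two reaction functions simultaneously: (1 − (−0.4)(−0.5))q_B = 30 − 0.4·36.5, so 0.8q_B = 15.4 and q_B = 19.25.
Then q_A = 36.5 − 0.5·19.25 = 26.875.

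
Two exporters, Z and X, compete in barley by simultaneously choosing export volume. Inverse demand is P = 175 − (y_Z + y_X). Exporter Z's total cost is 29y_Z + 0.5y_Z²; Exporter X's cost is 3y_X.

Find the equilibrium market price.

77

Exporter Z's profit: π = y_Z(175 − (y_Z + y_X)) − 29y_Z − 0.5y_Z².
∂π/∂y_Z = 146 − 3y_Z − y_X = 0, so y_Z = 146/3 − (1/3)y_X.
For X: ∂π/∂y_X = 172 − 2y_X − y_Z = 0 ⇒ y_X = 86 − 0.5y_Z.
Plugging y_X into Z's best response: y_Z = 146/3 − (1/3)(86 − 0.5y_Z) ⇒ (5/6)y_Z = 20, so y_Z = 24.
Then y_X = 86 − 0.5·24 = 74.
Equilibrium price: P = 175 − 98 = 77.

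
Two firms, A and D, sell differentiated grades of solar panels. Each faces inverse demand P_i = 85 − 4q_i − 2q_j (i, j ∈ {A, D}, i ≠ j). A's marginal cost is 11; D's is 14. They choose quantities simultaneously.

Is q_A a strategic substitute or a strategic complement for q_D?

strategic substitutes

Firm A's profit: π = q_A(85 − 4q_A − 2q_D) − 11q_A.
∂π/∂q_A = 74 − 8q_A − 2q_D = 0 ⇒ q_A = 9.25 − 0.25q_D.
The best-response slope dq_A/dq_D = −0.25 < 0: the reaction function is downward-sloping, so the choices are strategic substitutes.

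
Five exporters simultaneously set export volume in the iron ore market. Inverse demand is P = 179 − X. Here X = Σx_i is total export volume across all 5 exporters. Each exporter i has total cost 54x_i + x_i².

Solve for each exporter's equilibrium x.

A representative exporter's profit is π_i = x_i(179 − X) − 54x_i − x_i², with X = x_i + Σ_{j≠i} x_j.
First-order condition: 125 − 4x_i − Σ_{j≠i} x_j = 0.
In a symmetric equilibrium every exporter chooses the same x, so Σ_{j≠i} x_j = 4x. The condition becomes 125 − 8x = 0, giving x = 125/8 = 15.625.

15.625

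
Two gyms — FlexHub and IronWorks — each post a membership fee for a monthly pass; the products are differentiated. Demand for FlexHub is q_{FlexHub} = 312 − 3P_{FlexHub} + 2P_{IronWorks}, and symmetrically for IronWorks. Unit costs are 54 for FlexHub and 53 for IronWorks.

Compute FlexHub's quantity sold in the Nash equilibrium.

FlexHub's profit: π = (P_{FlexHub} − 54)(312 − 3P_{FlexHub} + 2P_{IronWorks}).
∂π/∂P_{FlexHub} = 474 − 6P_{FlexHub} + 2P_{IronWorks} = 0 ⇒ P_{FlexHub} = 79 + (1/3)P_{IronWorks}.
Similarly P_{IronWorks} = 78.5 + (1/3)P_{FlexHub}.
Solving the two reaction functions simultaneously: (1 − (1/3)(1/3))P_{FlexHub} = 79 + (1/3)·78.5, so (8/9)P_{FlexHub} = 631/6 and P_{FlexHub} = 118.3125.
Then P_{IronWorks} = 78.5 + (1/3)·118.3125 = 117.9375.
q_{FlexHub} = 312 − 3·118.3125 + 2·117.9375 = 192.9375.

192.9375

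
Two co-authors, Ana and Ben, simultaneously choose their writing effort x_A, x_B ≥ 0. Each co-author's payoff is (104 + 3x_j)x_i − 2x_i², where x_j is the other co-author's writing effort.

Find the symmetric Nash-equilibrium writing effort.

Ana's payoff is (104 + 3x_B)x_A − 2x_A².
∂π/∂x_A = 104 + 3x_B − 4x_A = 0, so x_A = 26 + 0.75x_B.
Setting x_A = x_B in the reaction function: x_A = 26 + 0.75x_A, so x_A = 26 / 0.25 = 104.

104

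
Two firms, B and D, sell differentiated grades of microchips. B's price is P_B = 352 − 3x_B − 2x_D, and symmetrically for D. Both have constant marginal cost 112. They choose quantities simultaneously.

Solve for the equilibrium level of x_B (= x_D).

30

Firm B's profit: π = x_B(352 − 3x_B − 2x_D) − 112x_B.
∂π/∂x_B = 240 − 6x_B − 2x_D = 0 ⇒ x_B = 40 − (1/3)x_D.
Setting x_B = x_D in the reaction function: x_B = 40 − (1/3)x_B, so x_B = 40 / (4/3) = 30.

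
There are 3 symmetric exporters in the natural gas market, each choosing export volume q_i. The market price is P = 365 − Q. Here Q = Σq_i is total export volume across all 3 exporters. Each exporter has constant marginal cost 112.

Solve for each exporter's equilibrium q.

63.25

A representative exporter's profit is π_i = q_i(365 − Q) − 112q_i, with Q = q_i + Σ_{j≠i} q_j.
First-order condition: 253 − 2q_i − Σ_{j≠i} q_j = 0.
Imposing symmetry (q_j = q for all j) turns Σ_{j≠i} q_j into 2q, so 253 = 4q and q = 63.25.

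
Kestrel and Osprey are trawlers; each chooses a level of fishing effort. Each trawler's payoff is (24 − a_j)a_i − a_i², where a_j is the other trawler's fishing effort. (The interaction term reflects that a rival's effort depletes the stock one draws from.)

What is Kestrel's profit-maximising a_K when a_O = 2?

11

Kestrel's payoff is (24 − a_O)a_K − a_K².
∂π/∂a_K = 24 − a_O − 2a_K = 0, so a_K = 12 − 0.5a_O.
At a_O = 2: a_K = 12 − 0.5·2 = 11.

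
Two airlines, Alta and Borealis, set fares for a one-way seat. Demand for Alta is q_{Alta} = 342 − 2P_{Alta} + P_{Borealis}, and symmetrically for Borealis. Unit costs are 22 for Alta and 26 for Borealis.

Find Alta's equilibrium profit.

Alta's profit: π = (P_{Alta} − 22)(342 − 2P_{Alta} + P_{Borealis}).
∂π/∂P_{Alta} = 386 − 4P_{Alta} + P_{Borealis} = 0 ⇒ P_{Alta} = 96.5 + 0.25P_{Borealis}.
Similarly P_{Borealis} = 98.5 + 0.25P_{Alta}.
Solving the two reaction functions simultaneously: (1 − (0.25)(0.25))P_{Alta} = 96.5 + 0.25·98.5, so 0.9375P_{Alta} = 121.125 and P_{Alta} = 129.2.
Then P_{Borealis} = 98.5 + 0.25·129.2 = 130.8.
q_{Alta} = 342 − 2·129.2 + 130.8 = 214.4.
Profit = (129.2 − 22)·214.4 = 22983.68.

22983.68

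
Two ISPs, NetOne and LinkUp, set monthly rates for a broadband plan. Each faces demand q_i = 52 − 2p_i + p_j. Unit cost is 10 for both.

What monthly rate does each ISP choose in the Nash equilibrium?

NetOne's profit: π = (p_{NetOne} − 10)(52 − 2p_{NetOne} + p_{LinkUp}).
∂π/∂p_{NetOne} = 72 − 4p_{NetOne} + p_{LinkUp} = 0 ⇒ p_{NetOne} = 18 + 0.25p_{LinkUp}.
Setting p_{NetOne} = p_{LinkUp} in the reaction function: p_{NetOne} = 18 + 0.25p_{NetOne}, so p_{NetOne} = 18 / 0.75 = 24.

24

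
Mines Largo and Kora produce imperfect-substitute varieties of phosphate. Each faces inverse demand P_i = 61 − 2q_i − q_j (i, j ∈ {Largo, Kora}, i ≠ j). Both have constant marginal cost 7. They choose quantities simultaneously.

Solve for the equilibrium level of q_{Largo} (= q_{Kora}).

10.8

Mine Largo's profit: π = q_{Largo}(61 − 2q_{Largo} − q_{Kora}) − 7q_{Largo}.
∂π/∂q_{Largo} = 54 − 4q_{Largo} − q_{Kora} = 0 ⇒ q_{Largo} = 13.5 − 0.25q_{Kora}.
The game is symmetric, so in equilibrium q_{Kora} = q_{Largo}: the reaction function gives 1.25q_{Largo} = 13.5, hence q_{Largo} = 10.8.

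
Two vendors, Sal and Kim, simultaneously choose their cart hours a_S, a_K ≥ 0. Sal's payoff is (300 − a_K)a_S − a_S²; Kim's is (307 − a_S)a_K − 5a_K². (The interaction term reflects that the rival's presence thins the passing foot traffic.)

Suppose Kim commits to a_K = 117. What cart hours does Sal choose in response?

91.5

Expanding Sal's payoff: 300a_S − a_Ka_S − a_S².
∂π/∂a_S = 300 − a_K − 2a_S = 0, so a_S = 150 − 0.5a_K.
At a_K = 117: a_S = 150 − 0.5·117 = 91.5.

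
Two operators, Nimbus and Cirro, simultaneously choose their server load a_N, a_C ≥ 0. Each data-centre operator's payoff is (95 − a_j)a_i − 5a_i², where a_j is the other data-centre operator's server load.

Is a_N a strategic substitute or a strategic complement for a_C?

Nimbus's payoff is (95 − a_C)a_N − 5a_N².
∂π/∂a_N = 95 − a_C − 10a_N = 0, so a_N = 9.5 − 0.1a_C.
The best-response slope da_N/da_C = −0.1 < 0: the reaction function is downward-sloping, so the choices are strategic substitutes.

strategic substitutes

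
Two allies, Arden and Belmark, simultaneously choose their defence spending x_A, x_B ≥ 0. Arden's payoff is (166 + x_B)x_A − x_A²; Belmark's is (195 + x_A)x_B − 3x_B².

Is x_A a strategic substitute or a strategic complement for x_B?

strategic complements

Expanding Arden's payoff: 166x_A + x_Bx_A − x_A².
∂π/∂x_A = 166 + x_B − 2x_A = 0, so x_A = 83 + 0.5x_B.
The best-response slope dx_A/dx_B = 0.5 > 0: the reaction function is upward-sloping, so the choices are strategic complements.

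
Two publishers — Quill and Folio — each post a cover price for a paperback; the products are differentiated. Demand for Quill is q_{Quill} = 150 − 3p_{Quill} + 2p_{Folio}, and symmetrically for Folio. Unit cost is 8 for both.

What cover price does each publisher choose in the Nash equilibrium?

43.5

Quill's profit: π = (p_{Quill} − 8)(150 − 3p_{Quill} + 2p_{Folio}).
∂π/∂p_{Quill} = 174 − 6p_{Quill} + 2p_{Folio} = 0 ⇒ p_{Quill} = 29 + (1/3)p_{Folio}.
The game is symmetric, so in equilibrium p_{Folio} = p_{Quill}: the reaction function gives (2/3)p_{Quill} = 29, hence p_{Quill} = 43.5.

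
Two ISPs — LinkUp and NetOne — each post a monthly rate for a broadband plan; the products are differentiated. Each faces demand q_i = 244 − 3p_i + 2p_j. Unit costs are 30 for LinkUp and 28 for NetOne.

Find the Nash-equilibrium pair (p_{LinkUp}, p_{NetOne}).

LinkUp's profit: π = (p_{LinkUp} − 30)(244 − 3p_{LinkUp} + 2p_{NetOne}).
∂π/∂p_{LinkUp} = 334 − 6p_{LinkUp} + 2p_{NetOne} = 0 ⇒ p_{LinkUp} = 167/3 + (1/3)p_{NetOne}.
Similarly p_{NetOne} = 164/3 + (1/3)p_{LinkUp}.
Solving the two reaction functions simultaneously: (1 − (1/3)(1/3))p_{LinkUp} = 167/3 + (1/3)·(164/3), so (8/9)p_{LinkUp} = 665/9 and p_{LinkUp} = 83.125.
Then p_{NetOne} = 164/3 + (1/3)·83.125 = 82.375.

83.125, 82.375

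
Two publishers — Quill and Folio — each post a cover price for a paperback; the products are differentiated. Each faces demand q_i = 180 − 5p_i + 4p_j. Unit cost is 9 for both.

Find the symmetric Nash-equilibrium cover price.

37.5

Quill's profit: π = (p_{Quill} − 9)(180 − 5p_{Quill} + 4p_{Folio}).
∂π/∂p_{Quill} = 225 − 10p_{Quill} + 4p_{Folio} = 0 ⇒ p_{Quill} = 22.5 + 0.4p_{Folio}.
By symmetry p_{Folio} = p_{Quill}; substituting into the reaction function, 0.6p_{Quill} = 22.5 and p_{Quill} = 37.5.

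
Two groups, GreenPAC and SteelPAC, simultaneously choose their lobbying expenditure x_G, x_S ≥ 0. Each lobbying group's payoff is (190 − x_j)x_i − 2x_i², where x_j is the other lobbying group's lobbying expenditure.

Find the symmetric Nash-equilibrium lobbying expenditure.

38

GreenPAC's payoff is (190 − x_S)x_G − 2x_G².
∂π/∂x_G = 190 − x_S − 4x_G = 0, so x_G = 47.5 − 0.25x_S.
Setting x_G = x_S in the reaction function: x_G = 47.5 − 0.25x_G, so x_G = 47.5 / 1.25 = 38.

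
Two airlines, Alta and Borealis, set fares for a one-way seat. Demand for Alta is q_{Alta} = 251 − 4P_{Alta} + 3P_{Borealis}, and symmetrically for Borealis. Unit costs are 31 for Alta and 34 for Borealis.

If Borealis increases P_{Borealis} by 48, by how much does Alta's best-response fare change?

Alta's profit: π = (P_{Alta} − 31)(251 − 4P_{Alta} + 3P_{Borealis}).
∂π/∂P_{Alta} = 375 − 8P_{Alta} + 3P_{Borealis} = 0 ⇒ P_{Alta} = 46.875 + 0.375P_{Borealis}.
The reaction-function slope is 0.375, so a 48-unit rise in P_{Borealis} moves P_{Alta} by 0.375 × 48 = 18. Alta's best response rises — the actions are strategic complements.

18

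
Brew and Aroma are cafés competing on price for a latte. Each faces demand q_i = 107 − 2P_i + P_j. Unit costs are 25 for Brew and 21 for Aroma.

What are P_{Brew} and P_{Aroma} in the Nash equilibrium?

51.8, 50.2

Brew's profit: π = (P_{Brew} − 25)(107 − 2P_{Brew} + P_{Aroma}).
∂π/∂P_{Brew} = 157 − 4P_{Brew} + P_{Aroma} = 0 ⇒ P_{Brew} = 39.25 + 0.25P_{Aroma}.
Similarly P_{Aroma} = 37.25 + 0.25P_{Brew}.
Solving the two reaction functions simultaneously: (1 − (0.25)(0.25))P_{Brew} = 39.25 + 0.25·37.25, so 0.9375P_{Brew} = 48.5625 and P_{Brew} = 51.8.
Then P_{Aroma} = 37.25 + 0.25·51.8 = 50.2.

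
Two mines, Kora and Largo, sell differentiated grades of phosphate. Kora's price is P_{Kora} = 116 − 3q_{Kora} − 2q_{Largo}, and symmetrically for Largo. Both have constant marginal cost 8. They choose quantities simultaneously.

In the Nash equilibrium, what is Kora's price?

Mine Kora's profit: π = q_{Kora}(116 − 3q_{Kora} − 2q_{Largo}) − 8q_{Kora}.
∂π/∂q_{Kora} = 108 − 6q_{Kora} − 2q_{Largo} = 0 ⇒ q_{Kora} = 18 − (1/3)q_{Largo}.
By symmetry q_{Largo} = q_{Kora}; substituting into the reaction function, (4/3)q_{Kora} = 18 and q_{Kora} = 13.5.
P_{Kora} = 116 − 3·13.5 − 2·13.5 = 48.5.

48.5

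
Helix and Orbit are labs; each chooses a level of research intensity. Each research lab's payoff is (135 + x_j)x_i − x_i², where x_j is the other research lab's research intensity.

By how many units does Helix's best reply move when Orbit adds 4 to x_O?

2

Helix's payoff is (135 + x_O)x_H − x_H².
∂π/∂x_H = 135 + x_O − 2x_H = 0, so x_H = 67.5 + 0.5x_O.
The reaction-function slope is 0.5, so a 4-unit rise in x_O moves x_H by 0.5 × 4 = 2. Helix's best response rises — the actions are strategic complements.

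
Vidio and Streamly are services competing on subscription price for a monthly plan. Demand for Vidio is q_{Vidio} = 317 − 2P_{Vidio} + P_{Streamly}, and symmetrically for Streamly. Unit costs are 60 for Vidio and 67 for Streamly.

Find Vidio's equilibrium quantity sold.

173.2

Vidio's profit: π = (P_{Vidio} − 60)(317 − 2P_{Vidio} + P_{Streamly}).
∂π/∂P_{Vidio} = 437 − 4P_{Vidio} + P_{Streamly} = 0 ⇒ P_{Vidio} = 109.25 + 0.25P_{Streamly}.
Similarly P_{Streamly} = 112.75 + 0.25P_{Vidio}.
Substituting the second reaction function into the first: P_{Vidio} = 109.25 + 0.25(112.75 + 0.25P_{Vidio}), which gives 0.9375P_{Vidio} = 137.4375 ⇒ P_{Vidio} = 146.6.
Then P_{Streamly} = 112.75 + 0.25·146.6 = 149.4.
q_{Vidio} = 317 − 2·146.6 + 149.4 = 173.2.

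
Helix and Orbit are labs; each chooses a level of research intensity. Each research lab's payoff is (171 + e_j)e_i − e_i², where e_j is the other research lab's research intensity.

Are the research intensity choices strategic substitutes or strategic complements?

strategic complements

Helix's payoff is (171 + e_O)e_H − e_H².
∂π/∂e_H = 171 + e_O − 2e_H = 0, so e_H = 85.5 + 0.5e_O.
The best-response slope de_H/de_O = 0.5 > 0: the reaction function is upward-sloping, so the choices are strategic complements.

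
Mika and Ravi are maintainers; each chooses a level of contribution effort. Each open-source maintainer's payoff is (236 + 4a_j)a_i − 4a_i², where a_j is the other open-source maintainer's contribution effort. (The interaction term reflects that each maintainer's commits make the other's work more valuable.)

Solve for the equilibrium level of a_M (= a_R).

Mika's payoff is (236 + 4a_R)a_M − 4a_M².
∂π/∂a_M = 236 + 4a_R − 8a_M = 0, so a_M = 29.5 + 0.5a_R.
The game is symmetric, so in equilibrium a_R = a_M: the reaction function gives 0.5a_M = 29.5, hence a_M = 59.

59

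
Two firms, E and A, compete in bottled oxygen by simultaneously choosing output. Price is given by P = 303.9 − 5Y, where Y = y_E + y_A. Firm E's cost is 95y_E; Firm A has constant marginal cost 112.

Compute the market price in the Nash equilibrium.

170.3

Firm E's profit: π = y_E(303.9 − 5(y_E + y_A)) − 95y_E.
∂π/∂y_E = 208.9 − 10y_E − 5y_A = 0, so y_E = 20.89 − 0.5y_A.
By the same steps for A: y_A = 19.19 − 0.5y_E.
Solving the two reaction functions simultaneously: (1 − (−0.5)(−0.5))y_E = 20.89 − 0.5·19.19, so 0.75y_E = 11.295 and y_E = 15.06.
Then y_A = 19.19 − 0.5·15.06 = 11.66.
Equilibrium price: P = 303.9 − 5·26.72 = 170.3.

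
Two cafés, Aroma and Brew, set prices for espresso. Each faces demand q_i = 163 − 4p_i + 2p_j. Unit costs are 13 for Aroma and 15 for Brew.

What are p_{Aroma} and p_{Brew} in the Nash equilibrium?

Aroma's profit: π = (p_{Aroma} − 13)(163 − 4p_{Aroma} + 2p_{Brew}).
∂π/∂p_{Aroma} = 215 − 8p_{Aroma} + 2p_{Brew} = 0 ⇒ p_{Aroma} = 26.875 + 0.25p_{Brew}.
Similarly p_{Brew} = 27.875 + 0.25p_{Aroma}.
Plugging p_{Brew} into Aroma's best response: p_{Aroma} = 26.875 + 0.25(27.875 + 0.25p_{Aroma}) ⇒ 0.9375p_{Aroma} = 1083/32, so p_{Aroma} = 36.1.
Then p_{Brew} = 27.875 + 0.25·36.1 = 36.9.

36.1, 36.9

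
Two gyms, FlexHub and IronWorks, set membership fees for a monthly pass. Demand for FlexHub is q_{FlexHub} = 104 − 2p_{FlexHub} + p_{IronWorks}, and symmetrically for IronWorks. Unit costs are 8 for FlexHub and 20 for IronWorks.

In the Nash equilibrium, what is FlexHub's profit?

FlexHub's profit: π = (p_{FlexHub} − 8)(104 − 2p_{FlexHub} + p_{IronWorks}).
∂π/∂p_{FlexHub} = 120 − 4p_{FlexHub} + p_{IronWorks} = 0 ⇒ p_{FlexHub} = 30 + 0.25p_{IronWorks}.
Similarly p_{IronWorks} = 36 + 0.25p_{FlexHub}.
Plugging p_{IronWorks} into FlexHub's best response: p_{FlexHub} = 30 + 0.25(36 + 0.25p_{FlexHub}) ⇒ 0.9375p_{FlexHub} = 39, so p_{FlexHub} = 41.6.
Then p_{IronWorks} = 36 + 0.25·41.6 = 46.4.
q_{FlexHub} = 104 − 2·41.6 + 46.4 = 67.2.
Profit = (41.6 − 8)·67.2 = 2257.92.

2257.92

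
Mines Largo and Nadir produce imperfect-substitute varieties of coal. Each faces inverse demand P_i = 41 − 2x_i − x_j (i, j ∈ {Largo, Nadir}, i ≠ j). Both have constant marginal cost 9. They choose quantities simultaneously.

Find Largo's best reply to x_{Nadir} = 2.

7.5

Mine Largo's profit: π = x_{Largo}(41 − 2x_{Largo} − x_{Nadir}) − 9x_{Largo}.
∂π/∂x_{Largo} = 32 − 4x_{Largo} − x_{Nadir} = 0 ⇒ x_{Largo} = 8 − 0.25x_{Nadir}.
At x_{Nadir} = 2: x_{Largo} = 8 − 0.25·2 = 7.5.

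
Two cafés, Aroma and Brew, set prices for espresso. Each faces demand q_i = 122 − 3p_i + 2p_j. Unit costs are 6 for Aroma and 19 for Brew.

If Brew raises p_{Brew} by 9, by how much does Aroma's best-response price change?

Aroma's profit: π = (p_{Aroma} − 6)(122 − 3p_{Aroma} + 2p_{Brew}).
∂π/∂p_{Aroma} = 140 − 6p_{Aroma} + 2p_{Brew} = 0 ⇒ p_{Aroma} = 70/3 + (1/3)p_{Brew}.
The reaction-function slope is 1/3, so a 9-unit rise in p_{Brew} moves p_{Aroma} by 1/3 × 9 = 3. Aroma's best response rises — the actions are strategic complements.

3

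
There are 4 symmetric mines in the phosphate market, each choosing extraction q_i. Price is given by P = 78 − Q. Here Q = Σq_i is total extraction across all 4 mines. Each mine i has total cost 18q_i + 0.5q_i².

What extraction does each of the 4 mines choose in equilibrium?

A representative mine's profit is π_i = q_i(78 − Q) − 18q_i − 0.5q_i², with Q = q_i + Σ_{j≠i} q_j.
First-order condition: 60 − 3q_i − Σ_{j≠i} q_j = 0.
Imposing symmetry (q_j = q for all j) turns Σ_{j≠i} q_j into 3q, so 60 = 6q and q = 10.

10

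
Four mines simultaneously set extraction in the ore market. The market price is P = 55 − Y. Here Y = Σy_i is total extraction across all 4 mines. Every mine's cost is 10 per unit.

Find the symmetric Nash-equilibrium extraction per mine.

9

A representative mine's profit is π_i = y_i(55 − Y) − 10y_i, with Y = y_i + Σ_{j≠i} y_j.
First-order condition: 45 − 2y_i − Σ_{j≠i} y_j = 0.
In a symmetric equilibrium every mine chooses the same y, so Σ_{j≠i} y_j = 3y. The condition becomes 45 − 5y = 0, giving y = 45/5 = 9.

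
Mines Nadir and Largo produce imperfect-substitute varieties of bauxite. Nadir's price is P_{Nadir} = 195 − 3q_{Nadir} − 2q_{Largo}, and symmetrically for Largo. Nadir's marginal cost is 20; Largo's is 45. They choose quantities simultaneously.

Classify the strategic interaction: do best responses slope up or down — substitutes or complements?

Mine Nadir's profit: π = q_{Nadir}(195 − 3q_{Nadir} − 2q_{Largo}) − 20q_{Nadir}.
∂π/∂q_{Nadir} = 175 − 6q_{Nadir} − 2q_{Largo} = 0 ⇒ q_{Nadir} = 175/6 − (1/3)q_{Largo}.
The best-response slope dq_{Nadir}/dq_{Largo} = −1/3 < 0: the reaction function is downward-sloping, so the choices are strategic substitutes.

strategic substitutes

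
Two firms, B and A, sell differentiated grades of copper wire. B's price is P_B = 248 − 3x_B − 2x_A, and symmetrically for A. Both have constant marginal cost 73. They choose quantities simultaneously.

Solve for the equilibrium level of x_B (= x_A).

21.875

Firm B's profit: π = x_B(248 − 3x_B − 2x_A) − 73x_B.
∂π/∂x_B = 175 − 6x_B − 2x_A = 0 ⇒ x_B = 175/6 − (1/3)x_A.
Setting x_B = x_A in the reaction function: x_B = 175/6 − (1/3)x_B, so x_B = (175/6) / (4/3) = 21.875.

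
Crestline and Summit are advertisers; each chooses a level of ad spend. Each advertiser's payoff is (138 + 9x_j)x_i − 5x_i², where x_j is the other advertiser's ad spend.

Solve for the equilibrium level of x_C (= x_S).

Crestline's payoff is (138 + 9x_S)x_C − 5x_C².
∂π/∂x_C = 138 + 9x_S − 10x_C = 0, so x_C = 13.8 + 0.9x_S.
By symmetry x_S = x_C; substituting into the reaction function, 0.1x_C = 13.8 and x_C = 138.

138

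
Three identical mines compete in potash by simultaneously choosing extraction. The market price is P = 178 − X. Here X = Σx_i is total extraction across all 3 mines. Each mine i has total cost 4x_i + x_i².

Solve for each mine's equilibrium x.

29

A representative mine's profit is π_i = x_i(178 − X) − 4x_i − x_i², with X = x_i + Σ_{j≠i} x_j.
First-order condition: 174 − 4x_i − Σ_{j≠i} x_j = 0.
In a symmetric equilibrium every mine chooses the same x, so Σ_{j≠i} x_j = 2x. The condition becomes 174 − 6x = 0, giving x = 174/6 = 29.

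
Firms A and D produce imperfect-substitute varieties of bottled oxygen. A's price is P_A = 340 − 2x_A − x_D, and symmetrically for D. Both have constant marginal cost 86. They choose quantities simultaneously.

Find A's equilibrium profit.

5161.28

Firm A's profit: π = x_A(340 − 2x_A − x_D) − 86x_A.
∂π/∂x_A = 254 − 4x_A − x_D = 0 ⇒ x_A = 63.5 − 0.25x_D.
The game is symmetric, so in equilibrium x_D = x_A: the reaction function gives 1.25x_A = 63.5, hence x_A = 50.8.
P_A = 340 − 2·50.8 − 50.8 = 187.6.
Profit = (187.6 − 86)·50.8 = 5161.28.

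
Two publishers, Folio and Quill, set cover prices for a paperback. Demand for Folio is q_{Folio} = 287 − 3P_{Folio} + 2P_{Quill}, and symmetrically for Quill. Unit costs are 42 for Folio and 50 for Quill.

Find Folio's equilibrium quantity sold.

Folio's profit: π = (P_{Folio} − 42)(287 − 3P_{Folio} + 2P_{Quill}).
∂π/∂P_{Folio} = 413 − 6P_{Folio} + 2P_{Quill} = 0 ⇒ P_{Folio} = 413/6 + (1/3)P_{Quill}.
Similarly P_{Quill} = 437/6 + (1/3)P_{Folio}.
Solving the two reaction functions simultaneously: (1 − (1/3)(1/3))P_{Folio} = 413/6 + (1/3)·(437/6), so (8/9)P_{Folio} = 838/9 and P_{Folio} = 104.75.
Then P_{Quill} = 437/6 + (1/3)·104.75 = 107.75.
q_{Folio} = 287 − 3·104.75 + 2·107.75 = 188.25.

188.25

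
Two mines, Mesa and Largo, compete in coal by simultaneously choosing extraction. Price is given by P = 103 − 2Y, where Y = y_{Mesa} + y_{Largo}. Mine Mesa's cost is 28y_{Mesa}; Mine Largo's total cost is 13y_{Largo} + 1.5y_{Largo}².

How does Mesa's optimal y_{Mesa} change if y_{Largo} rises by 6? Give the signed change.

Mine Mesa's profit: π = y_{Mesa}(103 − 2(y_{Mesa} + y_{Largo})) − 28y_{Mesa}.
∂π/∂y_{Mesa} = 75 − 4y_{Mesa} − 2y_{Largo} = 0, so y_{Mesa} = 18.75 − 0.5y_{Largo}.
The reaction-function slope is −0.5, so a 6-unit rise in y_{Largo} moves y_{Mesa} by −0.5 × 6 = −3. Mesa's best response falls — the actions are strategic substitutes.

-3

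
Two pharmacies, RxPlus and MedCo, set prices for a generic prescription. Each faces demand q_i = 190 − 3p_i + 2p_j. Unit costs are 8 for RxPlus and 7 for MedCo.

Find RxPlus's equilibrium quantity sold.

135.9375

RxPlus's profit: π = (p_{RxPlus} − 8)(190 − 3p_{RxPlus} + 2p_{MedCo}).
∂π/∂p_{RxPlus} = 214 − 6p_{RxPlus} + 2p_{MedCo} = 0 ⇒ p_{RxPlus} = 107/3 + (1/3)p_{MedCo}.
Similarly p_{MedCo} = 211/6 + (1/3)p_{RxPlus}.
Substituting the second reaction function into the first: p_{RxPlus} = 107/3 + (1/3)(211/6 + (1/3)p_{RxPlus}), which gives (8/9)p_{RxPlus} = 853/18 ⇒ p_{RxPlus} = 53.3125.
Then p_{MedCo} = 211/6 + (1/3)·53.3125 = 52.9375.
q_{RxPlus} = 190 − 3·53.3125 + 2·52.9375 = 135.9375.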